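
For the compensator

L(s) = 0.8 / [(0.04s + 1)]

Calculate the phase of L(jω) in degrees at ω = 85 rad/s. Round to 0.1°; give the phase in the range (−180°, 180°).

-73.6°

At ω = 85 rad/s:
pole (1 + j85·0.04) = 1 + j3.4 → |·| ≈ 3.544, ∠ ≈ 73.61°
∠L = (0°) − (73.61°) = -73.61°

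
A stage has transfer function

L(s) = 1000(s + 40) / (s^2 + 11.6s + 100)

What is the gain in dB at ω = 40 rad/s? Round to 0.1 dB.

31.1 dB

At s = jω = j40:
zero (s+40): 40 + j40 → |·| = √(40²+40²) = √3200 ≈ 56.569, ∠ = arctan(40/40) ≈ 45.00°
quadratic: (j40)² + 11.6·j40 + 100 = -1500 + j464 → |·| ≈ 1570.1, ∠ ≈ 162.81°
|L| = 1000 · 56.569 / 1570.1 ≈ 36.029
Gain = 20 log₁₀(36.029) ≈ 31.13 dB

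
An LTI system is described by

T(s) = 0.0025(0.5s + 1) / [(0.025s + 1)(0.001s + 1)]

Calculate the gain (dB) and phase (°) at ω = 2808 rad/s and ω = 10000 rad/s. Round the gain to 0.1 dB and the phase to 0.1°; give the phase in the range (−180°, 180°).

At ω = 2808 rad/s:
zero (1 + j2808·0.5) = 1 + j1404 → |·| ≈ 1404, ∠ ≈ 89.96°
pole (1 + j2808·0.025) = 1 + j70.2 → |·| ≈ 70.207, ∠ ≈ 89.18°
pole (1 + j2808·0.001) = 1 + j2.808 → |·| ≈ 2.9807, ∠ ≈ 70.40°
|T| = 0.0025 · 1404 / (70.207 · 2.9807) ≈ 0.016773
Gain = 20 log₁₀(0.016773) ≈ -35.51 dB
∠T = (89.96°) − (89.18° + 70.40°) = -69.62°

At ω = 10000 rad/s:
zero (1 + j10000·0.5) = 1 + j5000 → |·| ≈ 5000, ∠ ≈ 89.99°
pole (1 + j10000·0.025) = 1 + j250 → |·| ≈ 250, ∠ ≈ 89.77°
pole (1 + j10000·0.001) = 1 + j10 → |·| ≈ 10.05, ∠ ≈ 84.29°
|T| = 0.0025 · 5000 / (250 · 10.05) ≈ 0.0049751
Gain = 20 log₁₀(0.0049751) ≈ -46.06 dB
∠T = (89.99°) − (89.77° + 84.29°) = -84.07°

ω = 2808: -35.5 dB, -69.6°; ω = 10000: -46.1 dB, -84.1°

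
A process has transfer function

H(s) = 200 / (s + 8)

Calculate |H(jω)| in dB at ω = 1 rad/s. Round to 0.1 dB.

27.9 dB

At s = jω = j1:
pole (s+8): 8 + j1 → |·| = √(8²+1²) = √65 ≈ 8.0623, ∠ = arctan(1/8) ≈ 7.13°
|H| = 200 / 8.0623 ≈ 24.807
Gain = 20 log₁₀(24.807) ≈ 27.89 dB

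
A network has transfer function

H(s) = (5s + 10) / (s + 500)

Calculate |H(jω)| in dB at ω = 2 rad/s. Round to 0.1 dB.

Substitute s = j2:
Numerator: 5(j2) + 10 = 10 + j10
Denominator: (j2) + 500 = 500 + j2
|N| = √(10² + 10²) ≈ 14.142, ∠N ≈ 45.00°
|D| = √(500² + 2²) ≈ 500, ∠D ≈ 0.23°
|H| = 14.142 / 500 ≈ 0.028284
Gain = 20 log₁₀(0.028284) ≈ -30.97 dB

-31.0 dB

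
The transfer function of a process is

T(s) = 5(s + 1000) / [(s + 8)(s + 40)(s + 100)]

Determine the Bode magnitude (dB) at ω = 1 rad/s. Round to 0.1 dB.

At s = jω = j1:
zero (s+1000): 1000 + j1 → |·| = √(1000²+1²) = √1000001 ≈ 1000, ∠ = arctan(1/1000) ≈ 0.06°
pole (s+8): 8 + j1 → |·| = √(8²+1²) = √65 ≈ 8.0623, ∠ = arctan(1/8) ≈ 7.13°
pole (s+40): 40 + j1 → |·| = √(40²+1²) = √1601 ≈ 40.012, ∠ = arctan(1/40) ≈ 1.43°
pole (s+100): 100 + j1 → |·| = √(100²+1²) = √10001 ≈ 100, ∠ = arctan(1/100) ≈ 0.57°
|T| = 5 · 1000 / 32259 ≈ 0.155
Gain = 20 log₁₀(0.155) ≈ -16.19 dB

-16.2 dB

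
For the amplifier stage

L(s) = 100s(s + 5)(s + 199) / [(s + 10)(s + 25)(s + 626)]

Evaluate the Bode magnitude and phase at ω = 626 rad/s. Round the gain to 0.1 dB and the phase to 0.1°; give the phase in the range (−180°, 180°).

At s = jω = j626:
zero (s+5): 5 + j626 → |·| = √(5²+626²) = √391901 ≈ 626.02, ∠ = arctan(626/5) ≈ 89.54°
zero (s+199): 199 + j626 → |·| = √(199²+626²) = √431477 ≈ 656.87, ∠ = arctan(626/199) ≈ 72.36°
zero at origin: s = j626 → |·| = 626, ∠ = 90.00°
pole (s+10): 10 + j626 → |·| = √(10²+626²) = √391976 ≈ 626.08, ∠ = arctan(626/10) ≈ 89.08°
pole (s+25): 25 + j626 → |·| = √(25²+626²) = √392501 ≈ 626.5, ∠ = arctan(626/25) ≈ 87.71°
pole (s+626): 626 + j626 → |·| = √(626²+626²) = √783752 ≈ 885.3, ∠ = arctan(626/626) ≈ 45.00°
|L| = 100 · 2.5742e+08 / 3.4725e+08 ≈ 74.131
Gain = 20 log₁₀(74.131) ≈ 37.40 dB
∠L = 251.90° − 221.79° = 30.11°

37.4 dB, 30.1°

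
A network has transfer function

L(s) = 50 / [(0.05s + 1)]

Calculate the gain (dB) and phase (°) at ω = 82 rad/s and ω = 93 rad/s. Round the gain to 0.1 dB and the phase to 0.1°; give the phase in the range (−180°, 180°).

ω = 82: 21.5 dB, -76.3°; ω = 93: 20.4 dB, -77.9°

At ω = 82 rad/s:
pole (1 + j82·0.05) = 1 + j4.1 → |·| ≈ 4.2202, ∠ ≈ 76.29°
|L| = 50 · 1 / (4.2202) ≈ 11.848
Gain = 20 log₁₀(11.848) ≈ 21.47 dB
∠L = (0°) − (76.29°) = -76.29°

At ω = 93 rad/s:
pole (1 + j93·0.05) = 1 + j4.65 → |·| ≈ 4.7563, ∠ ≈ 77.86°
|L| = 50 · 1 / (4.7563) ≈ 10.512
Gain = 20 log₁₀(10.512) ≈ 20.43 dB
∠L = (0°) − (77.86°) = -77.86°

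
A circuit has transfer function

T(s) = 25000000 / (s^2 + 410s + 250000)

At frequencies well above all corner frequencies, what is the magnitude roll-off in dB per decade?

Each pole contributes −20 dB/decade at high frequency; each zero contributes +20 dB/decade.
Net: 0 zero(s) − 2 pole(s) → -40 dB/decade.

-40 dB/decade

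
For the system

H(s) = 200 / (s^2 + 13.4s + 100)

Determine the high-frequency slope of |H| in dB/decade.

Each pole contributes −20 dB/decade at high frequency; each zero contributes +20 dB/decade.
Net: 0 zero(s) − 2 pole(s) → -40 dB/decade.

-40 dB/decade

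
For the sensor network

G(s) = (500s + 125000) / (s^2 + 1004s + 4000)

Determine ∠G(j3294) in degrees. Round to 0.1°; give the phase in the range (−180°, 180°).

Substitute s = j3294:
Numerator: 500(j3294) + 125000 = 125000 + j1647000
Denominator: (j3294)^2 + 1004(j3294) + 4000 = -10846436 + j3307176
|N| = √(125000² + 1647000²) ≈ 1.6517e+06, ∠N ≈ 85.66°
|D| = √(10846436² + 3307176²) ≈ 1.1339e+07, ∠D ≈ 163.04°
∠G = 85.66° − 163.04° = -77.38°

-77.4°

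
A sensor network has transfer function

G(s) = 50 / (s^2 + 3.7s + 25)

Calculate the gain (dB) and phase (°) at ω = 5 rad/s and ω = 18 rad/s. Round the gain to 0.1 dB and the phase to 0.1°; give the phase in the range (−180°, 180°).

ω = 5: 8.6 dB, -90.0°; ω = 18: -15.7 dB, -167.4°

At s = jω = j5:
quadratic: (j5)² + 3.7·j5 + 25 = 0 + j18.5 → |·| ≈ 18.5, ∠ ≈ 90.00°
|G| = 50 / 18.5 ≈ 2.7027
Gain = 20 log₁₀(2.7027) ≈ 8.64 dB
∠G = 0.00° − 90.00° = -90.00°

At s = jω = j18:
quadratic: (j18)² + 3.7·j18 + 25 = -299 + j66.6 → |·| ≈ 306.33, ∠ ≈ 167.44°
|G| = 50 / 306.33 ≈ 0.16322
Gain = 20 log₁₀(0.16322) ≈ -15.74 dB
∠G = 0.00° − 167.44° = -167.44°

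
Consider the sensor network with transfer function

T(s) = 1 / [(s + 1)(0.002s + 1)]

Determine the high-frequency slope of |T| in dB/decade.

Each pole contributes −20 dB/decade at high frequency; each zero contributes +20 dB/decade.
Net: 0 zero(s) − 2 pole(s) → -40 dB/decade.

-40 dB/decade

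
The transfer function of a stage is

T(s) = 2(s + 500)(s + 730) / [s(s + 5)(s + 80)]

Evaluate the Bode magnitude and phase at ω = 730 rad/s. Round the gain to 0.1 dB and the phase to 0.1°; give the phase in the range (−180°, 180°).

-46.6 dB, -162.8°

At s = jω = j730:
zero (s+500): 500 + j730 → |·| = √(500²+730²) = √782900 ≈ 884.82, ∠ = arctan(730/500) ≈ 55.59°
zero (s+730): 730 + j730 → |·| = √(730²+730²) = √1065800 ≈ 1032.4, ∠ = arctan(730/730) ≈ 45.00°
pole (s+5): 5 + j730 → |·| = √(5²+730²) = √532925 ≈ 730.02, ∠ = arctan(730/5) ≈ 89.61°
pole (s+80): 80 + j730 → |·| = √(80²+730²) = √539300 ≈ 734.37, ∠ = arctan(730/80) ≈ 83.75°
pole at origin: |s| = 730, ∠ = 90.00° (in denominator)
|T| = 2 · 9.1349e+05 / 3.9136e+08 ≈ 0.0046683
Gain = 20 log₁₀(0.0046683) ≈ -46.62 dB
∠T = 100.59° − 263.36° = -162.77°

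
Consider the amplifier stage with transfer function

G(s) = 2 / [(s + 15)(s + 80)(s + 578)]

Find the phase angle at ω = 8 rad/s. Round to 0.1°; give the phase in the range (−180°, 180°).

At s = jω = j8:
pole (s+15): 15 + j8 → |·| = √(15²+8²) = √289 ≈ 17, ∠ = arctan(8/15) ≈ 28.07°
pole (s+80): 80 + j8 → |·| = √(80²+8²) = √6464 ≈ 80.399, ∠ = arctan(8/80) ≈ 5.71°
pole (s+578): 578 + j8 → |·| = √(578²+8²) = √334148 ≈ 578.06, ∠ = arctan(8/578) ≈ 0.79°
∠G = 0.00° − 34.57° = -34.57°

-34.6°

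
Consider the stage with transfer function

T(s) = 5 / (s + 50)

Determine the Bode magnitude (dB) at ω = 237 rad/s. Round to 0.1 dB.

-33.7 dB

Substitute s = j237:
Numerator: 5 = 5 + j0
Denominator: (j237) + 50 = 50 + j237
|N| = √(5² + 0²) ≈ 5, ∠N ≈ 0.00°
|D| = √(50² + 237²) ≈ 242.22, ∠D ≈ 78.09°
|T| = 5 / 242.22 ≈ 0.020642
Gain = 20 log₁₀(0.020642) ≈ -33.70 dB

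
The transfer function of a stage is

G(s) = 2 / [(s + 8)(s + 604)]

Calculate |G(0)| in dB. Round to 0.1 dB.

-67.7 dB

G(0) = 2 / (8·604) ≈ 0.00041391
20 log₁₀(0.00041391) ≈ -67.66 dB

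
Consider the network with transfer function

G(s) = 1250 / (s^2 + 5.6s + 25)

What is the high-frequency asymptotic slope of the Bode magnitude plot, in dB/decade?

-40 dB/decade

Each pole contributes −20 dB/decade at high frequency; each zero contributes +20 dB/decade.
Net: 0 zero(s) − 2 pole(s) → -40 dB/decade.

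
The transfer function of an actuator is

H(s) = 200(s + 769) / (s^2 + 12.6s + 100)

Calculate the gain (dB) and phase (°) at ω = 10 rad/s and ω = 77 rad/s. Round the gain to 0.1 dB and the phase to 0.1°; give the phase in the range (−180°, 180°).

At s = jω = j10:
zero (s+769): 769 + j10 → |·| = √(769²+10²) = √591461 ≈ 769.07, ∠ = arctan(10/769) ≈ 0.75°
quadratic: (j10)² + 12.6·j10 + 100 = 0 + j126 → |·| ≈ 126, ∠ ≈ 90.00°
|H| = 200 · 769.07 / 126 ≈ 1220.7
Gain = 20 log₁₀(1220.7) ≈ 61.73 dB
∠H = 0.75° − 90.00° = -89.25°

At s = jω = j77:
zero (s+769): 769 + j77 → |·| = √(769²+77²) = √597290 ≈ 772.85, ∠ = arctan(77/769) ≈ 5.72°
quadratic: (j77)² + 12.6·j77 + 100 = -5829 + j970.2 → |·| ≈ 5909.2, ∠ ≈ 170.55°
|H| = 200 · 772.85 / 5909.2 ≈ 26.158
Gain = 20 log₁₀(26.158) ≈ 28.35 dB
∠H = 5.72° − 170.55° = -164.83°

ω = 10: 61.7 dB, -89.3°; ω = 77: 28.4 dB, -164.8°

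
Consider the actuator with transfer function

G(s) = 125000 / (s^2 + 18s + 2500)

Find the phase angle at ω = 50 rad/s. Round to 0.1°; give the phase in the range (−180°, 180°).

-90.0°

At s = jω = j50:
quadratic: (j50)² + 18·j50 + 2500 = 0 + j900 → |·| ≈ 900, ∠ ≈ 90.00°
∠G = 0.00° − 90.00° = -90.00°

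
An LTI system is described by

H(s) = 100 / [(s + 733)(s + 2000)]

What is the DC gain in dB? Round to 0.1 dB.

-83.3 dB

H(0) = 100 / (733·2000) ≈ 6.8213e-05
20 log₁₀(6.8213e-05) ≈ -83.32 dB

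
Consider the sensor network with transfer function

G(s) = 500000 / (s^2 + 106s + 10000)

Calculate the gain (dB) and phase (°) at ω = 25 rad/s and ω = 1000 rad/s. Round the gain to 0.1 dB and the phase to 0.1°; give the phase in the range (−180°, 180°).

At s = jω = j25:
quadratic: (j25)² + 106·j25 + 10000 = 9375 + j2650 → |·| ≈ 9742.3, ∠ ≈ 15.78°
|G| = 500000 / 9742.3 ≈ 51.323
Gain = 20 log₁₀(51.323) ≈ 34.21 dB
∠G = 0.00° − 15.78° = -15.78°

At s = jω = j1000:
quadratic: (j1000)² + 106·j1000 + 10000 = -990000 + j106000 → |·| ≈ 9.9566e+05, ∠ ≈ 173.89°
|G| = 500000 / 9.9566e+05 ≈ 0.50218
Gain = 20 log₁₀(0.50218) ≈ -5.98 dB
∠G = 0.00° − 173.89° = -173.89°

ω = 25: 34.2 dB, -15.8°; ω = 1000: -6.0 dB, -173.9°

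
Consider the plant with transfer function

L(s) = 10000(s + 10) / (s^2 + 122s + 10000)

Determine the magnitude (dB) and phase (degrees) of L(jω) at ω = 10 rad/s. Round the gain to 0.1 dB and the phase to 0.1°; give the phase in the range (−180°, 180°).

23.0 dB, 38.0°

At s = jω = j10:
zero (s+10): 10 + j10 → |·| = √(10²+10²) = √200 ≈ 14.142, ∠ = arctan(10/10) ≈ 45.00°
quadratic: (j10)² + 122·j10 + 10000 = 9900 + j1220 → |·| ≈ 9974.9, ∠ ≈ 7.03°
|L| = 10000 · 14.142 / 9974.9 ≈ 14.178
Gain = 20 log₁₀(14.178) ≈ 23.03 dB
∠L = 45.00° − 7.03° = 37.97°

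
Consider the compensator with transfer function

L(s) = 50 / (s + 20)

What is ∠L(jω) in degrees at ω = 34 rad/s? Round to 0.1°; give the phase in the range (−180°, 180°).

-59.5°

At s = jω = j34:
pole (s+20): 20 + j34 → |·| = √(20²+34²) = √1556 ≈ 39.446, ∠ = arctan(34/20) ≈ 59.53°
∠L = 0.00° − 59.53° = -59.53°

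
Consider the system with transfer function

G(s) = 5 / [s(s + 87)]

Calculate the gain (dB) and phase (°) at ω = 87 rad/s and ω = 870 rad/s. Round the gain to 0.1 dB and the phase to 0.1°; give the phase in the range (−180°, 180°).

At s = jω = j87:
pole (s+87): 87 + j87 → |·| = √(87²+87²) = √15138 ≈ 123.04, ∠ = arctan(87/87) ≈ 45.00°
pole at origin: |s| = 87, ∠ = 90.00° (in denominator)
|G| = 5 / 10704 ≈ 0.00046712
Gain = 20 log₁₀(0.00046712) ≈ -66.61 dB
∠G = 0.00° − 135.00° = -135.00°

At s = jω = j870:
pole (s+87): 87 + j870 → |·| = √(87²+870²) = √764469 ≈ 874.34, ∠ = arctan(870/87) ≈ 84.29°
pole at origin: |s| = 870, ∠ = 90.00° (in denominator)
|G| = 5 / 7.6068e+05 ≈ 6.5731e-06
Gain = 20 log₁₀(6.5731e-06) ≈ -103.64 dB
∠G = 0.00° − 174.29° = -174.29°

ω = 87: -66.6 dB, -135.0°; ω = 870: -103.6 dB, -174.3°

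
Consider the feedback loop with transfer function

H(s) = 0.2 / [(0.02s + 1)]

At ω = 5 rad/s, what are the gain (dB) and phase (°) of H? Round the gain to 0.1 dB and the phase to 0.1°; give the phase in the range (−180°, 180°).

At ω = 5 rad/s:
pole (1 + j5·0.02) = 1 + j0.1 → |·| ≈ 1.005, ∠ ≈ 5.71°
|H| = 0.2 · 1 / (1.005) ≈ 0.199
Gain = 20 log₁₀(0.199) ≈ -14.02 dB
∠H = (0°) − (5.71°) = -5.71°

-14.0 dB, -5.7°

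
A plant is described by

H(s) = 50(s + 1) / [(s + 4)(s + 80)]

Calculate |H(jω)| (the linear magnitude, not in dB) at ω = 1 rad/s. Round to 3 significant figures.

0.214

At s = jω = j1:
zero (s+1): 1 + j1 → |·| = √(1²+1²) = √2 ≈ 1.4142, ∠ = arctan(1/1) ≈ 45.00°
pole (s+4): 4 + j1 → |·| = √(4²+1²) = √17 ≈ 4.1231, ∠ = arctan(1/4) ≈ 14.04°
pole (s+80): 80 + j1 → |·| = √(80²+1²) = √6401 ≈ 80.006, ∠ = arctan(1/80) ≈ 0.72°
|H| = 50 · 1.4142 / 329.87 ≈ 0.21436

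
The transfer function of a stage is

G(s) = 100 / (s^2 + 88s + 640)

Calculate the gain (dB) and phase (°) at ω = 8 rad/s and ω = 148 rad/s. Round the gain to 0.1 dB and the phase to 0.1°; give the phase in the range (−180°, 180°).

ω = 8: -19.2 dB, -50.7°; ω = 148: -47.9 dB, -148.5°

Substitute s = j8:
Numerator: 100 = 100 + j0
Denominator: (j8)^2 + 88(j8) + 640 = 576 + j704
|N| = √(100² + 0²) ≈ 100, ∠N ≈ 0.00°
|D| = √(576² + 704²) ≈ 909.61, ∠D ≈ 50.71°
|G| = 100 / 909.61 ≈ 0.10994
Gain = 20 log₁₀(0.10994) ≈ -19.18 dB
∠G = 0.00° − 50.71° = -50.71°

Substitute s = j148:
Numerator: 100 = 100 + j0
Denominator: (j148)^2 + 88(j148) + 640 = -21264 + j13024
|N| = √(100² + 0²) ≈ 100, ∠N ≈ 0.00°
|D| = √(21264² + 13024²) ≈ 24936, ∠D ≈ 148.51°
|G| = 100 / 24936 ≈ 0.0040103
Gain = 20 log₁₀(0.0040103) ≈ -47.94 dB
∠G = 0.00° − 148.51° = -148.51°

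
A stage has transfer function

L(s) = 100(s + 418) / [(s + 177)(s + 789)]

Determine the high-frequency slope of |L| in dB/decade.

Each pole contributes −20 dB/decade at high frequency; each zero contributes +20 dB/decade.
Net: 1 zero(s) − 2 pole(s) → -20 dB/decade.

-20 dB/decade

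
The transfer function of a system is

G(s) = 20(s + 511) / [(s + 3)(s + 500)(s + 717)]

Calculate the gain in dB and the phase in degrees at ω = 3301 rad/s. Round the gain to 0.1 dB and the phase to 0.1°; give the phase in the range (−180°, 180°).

-114.9 dB, -167.9°

At s = jω = j3301:
zero (s+511): 511 + j3301 → |·| = √(511²+3301²) = √11157722 ≈ 3340.3, ∠ = arctan(3301/511) ≈ 81.20°
pole (s+3): 3 + j3301 → |·| = √(3²+3301²) = √10896610 ≈ 3301, ∠ = arctan(3301/3) ≈ 89.95°
pole (s+500): 500 + j3301 → |·| = √(500²+3301²) = √11146601 ≈ 3338.7, ∠ = arctan(3301/500) ≈ 81.39°
pole (s+717): 717 + j3301 → |·| = √(717²+3301²) = √11410690 ≈ 3378, ∠ = arctan(3301/717) ≈ 77.75°
|G| = 20 · 3340.3 / 3.7229e+10 ≈ 1.7945e-06
Gain = 20 log₁₀(1.7945e-06) ≈ -114.92 dB
∠G = 81.20° − 249.09° = -167.89°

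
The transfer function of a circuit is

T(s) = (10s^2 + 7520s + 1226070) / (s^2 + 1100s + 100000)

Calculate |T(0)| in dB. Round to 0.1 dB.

T(0) = 1226070 / 100000 ≈ 12.261
20 log₁₀(12.261) ≈ 21.77 dB

21.8 dB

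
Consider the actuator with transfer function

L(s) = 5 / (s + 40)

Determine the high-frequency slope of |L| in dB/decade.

-20 dB/decade

Each pole contributes −20 dB/decade at high frequency; each zero contributes +20 dB/decade.
Net: 0 zero(s) − 1 pole(s) → -20 dB/decade.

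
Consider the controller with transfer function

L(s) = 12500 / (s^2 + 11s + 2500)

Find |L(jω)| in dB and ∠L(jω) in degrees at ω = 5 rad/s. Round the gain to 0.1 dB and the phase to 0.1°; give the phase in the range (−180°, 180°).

14.1 dB, -1.3°

At s = jω = j5:
quadratic: (j5)² + 11·j5 + 2500 = 2475 + j55 → |·| ≈ 2475.6, ∠ ≈ 1.27°
|L| = 12500 / 2475.6 ≈ 5.0493
Gain = 20 log₁₀(5.0493) ≈ 14.06 dB
∠L = 0.00° − 1.27° = -1.27°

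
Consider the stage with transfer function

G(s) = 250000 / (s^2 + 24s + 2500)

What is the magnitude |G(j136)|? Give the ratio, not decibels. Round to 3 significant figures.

At s = jω = j136:
quadratic: (j136)² + 24·j136 + 2500 = -15996 + j3264 → |·| ≈ 16326, ∠ ≈ 168.47°
|G| = 250000 / 16326 ≈ 15.313

15.3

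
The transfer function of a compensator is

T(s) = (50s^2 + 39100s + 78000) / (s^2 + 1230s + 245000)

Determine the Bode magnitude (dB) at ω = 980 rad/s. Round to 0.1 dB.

Substitute s = j980:
Numerator: 50(j980)^2 + 39100(j980) + 78000 = -47942000 + j38318000
Denominator: (j980)^2 + 1230(j980) + 245000 = -715400 + j1205400
|N| = √(47942000² + 38318000²) ≈ 6.1373e+07, ∠N ≈ 141.37°
|D| = √(715400² + 1205400²) ≈ 1.4017e+06, ∠D ≈ 120.69°
|T| = 6.1373e+07 / 1.4017e+06 ≈ 43.785
Gain = 20 log₁₀(43.785) ≈ 32.83 dB

32.8 dB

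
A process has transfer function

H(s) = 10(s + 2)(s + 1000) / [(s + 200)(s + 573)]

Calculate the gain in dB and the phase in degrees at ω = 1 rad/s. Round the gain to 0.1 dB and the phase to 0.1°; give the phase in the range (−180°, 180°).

-14.2 dB, 26.2°

At s = jω = j1:
zero (s+2): 2 + j1 → |·| = √(2²+1²) = √5 ≈ 2.2361, ∠ = arctan(1/2) ≈ 26.57°
zero (s+1000): 1000 + j1 → |·| = √(1000²+1²) = √1000001 ≈ 1000, ∠ = arctan(1/1000) ≈ 0.06°
pole (s+200): 200 + j1 → |·| = √(200²+1²) = √40001 ≈ 200, ∠ = arctan(1/200) ≈ 0.29°
pole (s+573): 573 + j1 → |·| = √(573²+1²) = √328330 ≈ 573, ∠ = arctan(1/573) ≈ 0.10°
|H| = 10 · 2236.1 / 1.146e+05 ≈ 0.19512
Gain = 20 log₁₀(0.19512) ≈ -14.19 dB
∠H = 26.63° − 0.39° = 26.24°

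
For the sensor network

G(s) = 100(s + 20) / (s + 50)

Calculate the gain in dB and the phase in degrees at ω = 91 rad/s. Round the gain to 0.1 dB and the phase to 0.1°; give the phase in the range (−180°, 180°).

39.1 dB, 16.4°

At s = jω = j91:
zero (s+20): 20 + j91 → |·| = √(20²+91²) = √8681 ≈ 93.172, ∠ = arctan(91/20) ≈ 77.60°
pole (s+50): 50 + j91 → |·| = √(50²+91²) = √10781 ≈ 103.83, ∠ = arctan(91/50) ≈ 61.21°
|G| = 100 · 93.172 / 103.83 ≈ 89.735
Gain = 20 log₁₀(89.735) ≈ 39.06 dB
∠G = 77.60° − 61.21° = 16.39°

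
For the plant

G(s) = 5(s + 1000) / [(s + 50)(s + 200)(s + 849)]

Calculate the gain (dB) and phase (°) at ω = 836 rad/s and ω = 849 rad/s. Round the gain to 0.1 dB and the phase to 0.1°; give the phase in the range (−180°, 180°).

ω = 836: -102.4 dB, -167.8°; ω = 849: -102.7 dB, -168.0°

At s = jω = j836:
zero (s+1000): 1000 + j836 → |·| = √(1000²+836²) = √1698896 ≈ 1303.4, ∠ = arctan(836/1000) ≈ 39.90°
pole (s+50): 50 + j836 → |·| = √(50²+836²) = √701396 ≈ 837.49, ∠ = arctan(836/50) ≈ 86.58°
pole (s+200): 200 + j836 → |·| = √(200²+836²) = √738896 ≈ 859.59, ∠ = arctan(836/200) ≈ 76.55°
pole (s+849): 849 + j836 → |·| = √(849²+836²) = √1419697 ≈ 1191.5, ∠ = arctan(836/849) ≈ 44.56°
|G| = 5 · 1303.4 / 8.5776e+08 ≈ 7.5977e-06
Gain = 20 log₁₀(7.5977e-06) ≈ -102.39 dB
∠G = 39.90° − 207.69° = -167.79°

At s = jω = j849:
zero (s+1000): 1000 + j849 → |·| = √(1000²+849²) = √1720801 ≈ 1311.8, ∠ = arctan(849/1000) ≈ 40.33°
pole (s+50): 50 + j849 → |·| = √(50²+849²) = √723301 ≈ 850.47, ∠ = arctan(849/50) ≈ 86.63°
pole (s+200): 200 + j849 → |·| = √(200²+849²) = √760801 ≈ 872.24, ∠ = arctan(849/200) ≈ 76.74°
pole (s+849): 849 + j849 → |·| = √(849²+849²) = √1441602 ≈ 1200.7, ∠ = arctan(849/849) ≈ 45.00°
|G| = 5 · 1311.8 / 8.907e+08 ≈ 7.3639e-06
Gain = 20 log₁₀(7.3639e-06) ≈ -102.66 dB
∠G = 40.33° − 208.37° = -168.04°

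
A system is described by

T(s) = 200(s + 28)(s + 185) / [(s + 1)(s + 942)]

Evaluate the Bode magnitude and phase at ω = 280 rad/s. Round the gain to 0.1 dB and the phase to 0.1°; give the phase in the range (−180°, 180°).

At s = jω = j280:
zero (s+28): 28 + j280 → |·| = √(28²+280²) = √79184 ≈ 281.4, ∠ = arctan(280/28) ≈ 84.29°
zero (s+185): 185 + j280 → |·| = √(185²+280²) = √112625 ≈ 335.6, ∠ = arctan(280/185) ≈ 56.55°
pole (s+1): 1 + j280 → |·| = √(1²+280²) = √78401 ≈ 280, ∠ = arctan(280/1) ≈ 89.80°
pole (s+942): 942 + j280 → |·| = √(942²+280²) = √965764 ≈ 982.73, ∠ = arctan(280/942) ≈ 16.55°
|T| = 200 · 94438 / 2.7516e+05 ≈ 68.642
Gain = 20 log₁₀(68.642) ≈ 36.73 dB
∠T = 140.84° − 106.35° = 34.49°

36.7 dB, 34.5°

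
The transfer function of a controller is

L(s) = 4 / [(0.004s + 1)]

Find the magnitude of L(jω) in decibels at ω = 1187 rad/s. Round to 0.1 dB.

At ω = 1187 rad/s:
pole (1 + j1187·0.004) = 1 + j4.748 → |·| ≈ 4.8522, ∠ ≈ 78.11°
|L| = 4 · 1 / (4.8522) ≈ 0.82437
Gain = 20 log₁₀(0.82437) ≈ -1.68 dB

-1.7 dB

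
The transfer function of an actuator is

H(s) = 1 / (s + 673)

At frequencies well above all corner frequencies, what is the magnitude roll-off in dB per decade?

Each pole contributes −20 dB/decade at high frequency; each zero contributes +20 dB/decade.
Net: 0 zero(s) − 1 pole(s) → -20 dB/decade.

-20 dB/decade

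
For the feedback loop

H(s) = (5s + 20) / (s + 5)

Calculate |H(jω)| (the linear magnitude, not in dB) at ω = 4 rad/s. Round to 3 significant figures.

4.42

Substitute s = j4:
Numerator: 5(j4) + 20 = 20 + j20
Denominator: (j4) + 5 = 5 + j4
|N| = √(20² + 20²) ≈ 28.284, ∠N ≈ 45.00°
|D| = √(5² + 4²) ≈ 6.4031, ∠D ≈ 38.66°
|H| = 28.284 / 6.4031 ≈ 4.4172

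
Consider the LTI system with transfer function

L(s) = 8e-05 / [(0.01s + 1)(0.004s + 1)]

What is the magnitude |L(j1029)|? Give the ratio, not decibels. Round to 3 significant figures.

At ω = 1029 rad/s:
pole (1 + j1029·0.01) = 1 + j10.29 → |·| ≈ 10.338, ∠ ≈ 84.45°
pole (1 + j1029·0.004) = 1 + j4.116 → |·| ≈ 4.2357, ∠ ≈ 76.34°
|L| = 8e-05 · 1 / (10.338 · 4.2357) ≈ 1.827e-06

1.83e-06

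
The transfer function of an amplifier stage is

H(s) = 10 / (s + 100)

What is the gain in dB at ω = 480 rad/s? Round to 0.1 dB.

-33.8 dB

At s = jω = j480:
pole (s+100): 100 + j480 → |·| = √(100²+480²) = √240400 ≈ 490.31, ∠ = arctan(480/100) ≈ 78.23°
|H| = 10 / 490.31 ≈ 0.020395
Gain = 20 log₁₀(0.020395) ≈ -33.81 dB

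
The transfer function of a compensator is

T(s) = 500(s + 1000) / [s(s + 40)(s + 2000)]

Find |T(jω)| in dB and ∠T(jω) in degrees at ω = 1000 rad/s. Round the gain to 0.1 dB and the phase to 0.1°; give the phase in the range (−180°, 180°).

-70.0 dB, -159.3°

At s = jω = j1000:
zero (s+1000): 1000 + j1000 → |·| = √(1000²+1000²) = √2000000 ≈ 1414.2, ∠ = arctan(1000/1000) ≈ 45.00°
pole (s+40): 40 + j1000 → |·| = √(40²+1000²) = √1001600 ≈ 1000.8, ∠ = arctan(1000/40) ≈ 87.71°
pole (s+2000): 2000 + j1000 → |·| = √(2000²+1000²) = √5000000 ≈ 2236.1, ∠ = arctan(1000/2000) ≈ 26.57°
pole at origin: |s| = 1000, ∠ = 90.00° (in denominator)
|T| = 500 · 1414.2 / 2.2379e+09 ≈ 0.00031597
Gain = 20 log₁₀(0.00031597) ≈ -70.01 dB
∠T = 45.00° − 204.28° = -159.28°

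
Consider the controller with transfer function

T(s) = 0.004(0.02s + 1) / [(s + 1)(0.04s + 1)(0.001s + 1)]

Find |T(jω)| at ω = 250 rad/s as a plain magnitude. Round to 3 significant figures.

At ω = 250 rad/s:
zero (1 + j250·0.02) = 1 + j5 → |·| ≈ 5.099, ∠ ≈ 78.69°
pole (1 + j250·1) = 1 + j250 → |·| ≈ 250, ∠ ≈ 89.77°
pole (1 + j250·0.04) = 1 + j10 → |·| ≈ 10.05, ∠ ≈ 84.29°
pole (1 + j250·0.001) = 1 + j0.25 → |·| ≈ 1.0308, ∠ ≈ 14.04°
|T| = 0.004 · 5.099 / (250 · 10.05 · 1.0308) ≈ 7.8753e-06

7.88e-06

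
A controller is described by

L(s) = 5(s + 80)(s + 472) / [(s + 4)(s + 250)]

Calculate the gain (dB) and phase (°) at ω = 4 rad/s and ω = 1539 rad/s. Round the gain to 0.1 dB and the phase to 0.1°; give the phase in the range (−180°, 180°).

At s = jω = j4:
zero (s+80): 80 + j4 → |·| = √(80²+4²) = √6416 ≈ 80.1, ∠ = arctan(4/80) ≈ 2.86°
zero (s+472): 472 + j4 → |·| = √(472²+4²) = √222800 ≈ 472.02, ∠ = arctan(4/472) ≈ 0.49°
pole (s+4): 4 + j4 → |·| = √(4²+4²) = √32 ≈ 5.6569, ∠ = arctan(4/4) ≈ 45.00°
pole (s+250): 250 + j4 → |·| = √(250²+4²) = √62516 ≈ 250.03, ∠ = arctan(4/250) ≈ 0.92°
|L| = 5 · 37809 / 1414.4 ≈ 133.66
Gain = 20 log₁₀(133.66) ≈ 42.52 dB
∠L = 3.35° − 45.92° = -42.57°

At s = jω = j1539:
zero (s+80): 80 + j1539 → |·| = √(80²+1539²) = √2374921 ≈ 1541.1, ∠ = arctan(1539/80) ≈ 87.02°
zero (s+472): 472 + j1539 → |·| = √(472²+1539²) = √2591305 ≈ 1609.8, ∠ = arctan(1539/472) ≈ 72.95°
pole (s+4): 4 + j1539 → |·| = √(4²+1539²) = √2368537 ≈ 1539, ∠ = arctan(1539/4) ≈ 89.85°
pole (s+250): 250 + j1539 → |·| = √(250²+1539²) = √2431021 ≈ 1559.2, ∠ = arctan(1539/250) ≈ 80.77°
|L| = 5 · 2.4809e+06 / 2.3996e+06 ≈ 5.1694
Gain = 20 log₁₀(5.1694) ≈ 14.27 dB
∠L = 159.97° − 170.62° = -10.65°

ω = 4: 42.5 dB, -42.6°; ω = 1539: 14.3 dB, -10.7°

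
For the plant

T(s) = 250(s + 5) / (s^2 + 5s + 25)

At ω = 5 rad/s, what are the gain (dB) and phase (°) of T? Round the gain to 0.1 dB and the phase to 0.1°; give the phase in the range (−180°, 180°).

37.0 dB, -45.0°

At s = jω = j5:
zero (s+5): 5 + j5 → |·| = √(5²+5²) = √50 ≈ 7.0711, ∠ = arctan(5/5) ≈ 45.00°
quadratic: (j5)² + 5·j5 + 25 = 0 + j25 → |·| ≈ 25, ∠ ≈ 90.00°
|T| = 250 · 7.0711 / 25 ≈ 70.711
Gain = 20 log₁₀(70.711) ≈ 36.99 dB
∠T = 45.00° − 90.00° = -45.00°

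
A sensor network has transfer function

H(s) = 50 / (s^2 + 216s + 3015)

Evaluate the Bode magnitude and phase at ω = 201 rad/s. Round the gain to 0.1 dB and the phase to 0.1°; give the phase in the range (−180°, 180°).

Substitute s = j201:
Numerator: 50 = 50 + j0
Denominator: (j201)^2 + 216(j201) + 3015 = -37386 + j43416
|N| = √(50² + 0²) ≈ 50, ∠N ≈ 0.00°
|D| = √(37386² + 43416²) ≈ 57295, ∠D ≈ 130.73°
|H| = 50 / 57295 ≈ 0.00087268
Gain = 20 log₁₀(0.00087268) ≈ -61.18 dB
∠H = 0.00° − 130.73° = -130.73°

-61.2 dB, -130.7°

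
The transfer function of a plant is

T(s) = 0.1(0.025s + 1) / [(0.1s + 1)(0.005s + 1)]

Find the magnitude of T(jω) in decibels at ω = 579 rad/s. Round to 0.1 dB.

-41.7 dB

At ω = 579 rad/s:
zero (1 + j579·0.025) = 1 + j14.475 → |·| ≈ 14.51, ∠ ≈ 86.05°
pole (1 + j579·0.1) = 1 + j57.9 → |·| ≈ 57.909, ∠ ≈ 89.01°
pole (1 + j579·0.005) = 1 + j2.895 → |·| ≈ 3.0628, ∠ ≈ 70.94°
|T| = 0.1 · 14.51 / (57.909 · 3.0628) ≈ 0.0081809
Gain = 20 log₁₀(0.0081809) ≈ -41.74 dB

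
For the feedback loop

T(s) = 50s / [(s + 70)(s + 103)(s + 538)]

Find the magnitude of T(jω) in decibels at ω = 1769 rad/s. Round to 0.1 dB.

-96.3 dB

At s = jω = j1769:
zero at origin: s = j1769 → |·| = 1769, ∠ = 90.00°
pole (s+70): 70 + j1769 → |·| = √(70²+1769²) = √3134261 ≈ 1770.4, ∠ = arctan(1769/70) ≈ 87.73°
pole (s+103): 103 + j1769 → |·| = √(103²+1769²) = √3139970 ≈ 1772, ∠ = arctan(1769/103) ≈ 86.67°
pole (s+538): 538 + j1769 → |·| = √(538²+1769²) = √3418805 ≈ 1849, ∠ = arctan(1769/538) ≈ 73.08°
|T| = 50 · 1769 / 5.8006e+09 ≈ 1.5248e-05
Gain = 20 log₁₀(1.5248e-05) ≈ -96.34 dB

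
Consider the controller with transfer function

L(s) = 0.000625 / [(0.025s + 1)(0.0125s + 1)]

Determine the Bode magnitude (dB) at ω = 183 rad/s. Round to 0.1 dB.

At ω = 183 rad/s:
pole (1 + j183·0.025) = 1 + j4.575 → |·| ≈ 4.683, ∠ ≈ 77.67°
pole (1 + j183·0.0125) = 1 + j2.2875 → |·| ≈ 2.4965, ∠ ≈ 66.39°
|L| = 0.000625 · 1 / (4.683 · 2.4965) ≈ 5.3459e-05
Gain = 20 log₁₀(5.3459e-05) ≈ -85.44 dB

-85.4 dB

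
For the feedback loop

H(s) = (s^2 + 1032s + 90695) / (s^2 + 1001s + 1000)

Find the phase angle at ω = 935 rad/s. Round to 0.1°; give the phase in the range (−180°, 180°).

-3.9°

Substitute s = j935:
Numerator: (j935)^2 + 1032(j935) + 90695 = -783530 + j964920
Denominator: (j935)^2 + 1001(j935) + 1000 = -873225 + j935935
|N| = √(783530² + 964920²) ≈ 1.243e+06, ∠N ≈ 129.08°
|D| = √(873225² + 935935²) ≈ 1.28e+06, ∠D ≈ 133.01°
∠H = 129.08° − 133.01° = -3.93°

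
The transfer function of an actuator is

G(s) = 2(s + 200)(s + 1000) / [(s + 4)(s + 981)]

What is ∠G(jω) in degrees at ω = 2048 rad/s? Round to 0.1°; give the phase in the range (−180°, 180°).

-5.9°

At s = jω = j2048:
zero (s+200): 200 + j2048 → |·| = √(200²+2048²) = √4234304 ≈ 2057.7, ∠ = arctan(2048/200) ≈ 84.42°
zero (s+1000): 1000 + j2048 → |·| = √(1000²+2048²) = √5194304 ≈ 2279.1, ∠ = arctan(2048/1000) ≈ 63.97°
pole (s+4): 4 + j2048 → |·| = √(4²+2048²) = √4194320 ≈ 2048, ∠ = arctan(2048/4) ≈ 89.89°
pole (s+981): 981 + j2048 → |·| = √(981²+2048²) = √5156665 ≈ 2270.8, ∠ = arctan(2048/981) ≈ 64.41°
∠G = 148.39° − 154.30° = -5.91°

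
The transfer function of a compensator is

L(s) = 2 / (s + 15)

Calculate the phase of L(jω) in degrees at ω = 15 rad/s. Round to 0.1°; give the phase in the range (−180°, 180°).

At s = jω = j15:
pole (s+15): 15 + j15 → |·| = √(15²+15²) = √450 ≈ 21.213, ∠ = arctan(15/15) ≈ 45.00°
∠L = 0.00° − 45.00° = -45.00°

-45.0°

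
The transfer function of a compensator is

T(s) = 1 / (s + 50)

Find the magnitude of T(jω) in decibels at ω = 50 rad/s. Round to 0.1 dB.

At s = jω = j50:
pole (s+50): 50 + j50 → |·| = √(50²+50²) = √5000 ≈ 70.711, ∠ = arctan(50/50) ≈ 45.00°
|T| = 1 / 70.711 ≈ 0.014142
Gain = 20 log₁₀(0.014142) ≈ -36.99 dB

-37.0 dB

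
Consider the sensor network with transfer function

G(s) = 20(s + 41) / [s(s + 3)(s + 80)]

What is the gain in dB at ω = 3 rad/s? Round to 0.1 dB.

At s = jω = j3:
zero (s+41): 41 + j3 → |·| = √(41²+3²) = √1690 ≈ 41.11, ∠ = arctan(3/41) ≈ 4.18°
pole (s+3): 3 + j3 → |·| = √(3²+3²) = √18 ≈ 4.2426, ∠ = arctan(3/3) ≈ 45.00°
pole (s+80): 80 + j3 → |·| = √(80²+3²) = √6409 ≈ 80.056, ∠ = arctan(3/80) ≈ 2.15°
pole at origin: |s| = 3, ∠ = 90.00° (in denominator)
|G| = 20 · 41.11 / 1018.9 ≈ 0.80695
Gain = 20 log₁₀(0.80695) ≈ -1.86 dB

-1.9 dB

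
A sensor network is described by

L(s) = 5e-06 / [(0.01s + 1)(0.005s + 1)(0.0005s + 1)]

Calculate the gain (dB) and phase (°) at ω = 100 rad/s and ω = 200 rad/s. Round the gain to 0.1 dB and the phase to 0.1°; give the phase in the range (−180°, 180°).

ω = 100: -110.0 dB, -74.4°; ω = 200: -116.1 dB, -114.1°

At ω = 100 rad/s:
pole (1 + j100·0.01) = 1 + j1 → |·| ≈ 1.4142, ∠ ≈ 45.00°
pole (1 + j100·0.005) = 1 + j0.5 → |·| ≈ 1.118, ∠ ≈ 26.57°
pole (1 + j100·0.0005) = 1 + j0.05 → |·| ≈ 1.0012, ∠ ≈ 2.86°
|L| = 5e-06 · 1 / (1.4142 · 1.118 · 1.0012) ≈ 3.1586e-06
Gain = 20 log₁₀(3.1586e-06) ≈ -110.01 dB
∠L = (0°) − (45.00° + 26.57° + 2.86°) = -74.43°

At ω = 200 rad/s:
pole (1 + j200·0.01) = 1 + j2 → |·| ≈ 2.2361, ∠ ≈ 63.43°
pole (1 + j200·0.005) = 1 + j1 → |·| ≈ 1.4142, ∠ ≈ 45.00°
pole (1 + j200·0.0005) = 1 + j0.1 → |·| ≈ 1.005, ∠ ≈ 5.71°
|L| = 5e-06 · 1 / (2.2361 · 1.4142 · 1.005) ≈ 1.5733e-06
Gain = 20 log₁₀(1.5733e-06) ≈ -116.06 dB
∠L = (0°) − (63.43° + 45.00° + 5.71°) = -114.14°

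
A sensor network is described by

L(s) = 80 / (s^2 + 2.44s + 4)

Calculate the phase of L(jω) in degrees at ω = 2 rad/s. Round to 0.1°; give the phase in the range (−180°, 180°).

At s = jω = j2:
quadratic: (j2)² + 2.44·j2 + 4 = 0 + j4.88 → |·| ≈ 4.88, ∠ ≈ 90.00°
∠L = 0.00° − 90.00° = -90.00°

-90.0°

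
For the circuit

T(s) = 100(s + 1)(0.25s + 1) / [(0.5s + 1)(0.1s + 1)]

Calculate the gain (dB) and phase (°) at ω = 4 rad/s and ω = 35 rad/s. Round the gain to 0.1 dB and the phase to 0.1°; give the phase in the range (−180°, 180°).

At ω = 4 rad/s:
zero (1 + j4·1) = 1 + j4 → |·| ≈ 4.1231, ∠ ≈ 75.96°
zero (1 + j4·0.25) = 1 + j1 → |·| ≈ 1.4142, ∠ ≈ 45.00°
pole (1 + j4·0.5) = 1 + j2 → |·| ≈ 2.2361, ∠ ≈ 63.43°
pole (1 + j4·0.1) = 1 + j0.4 → |·| ≈ 1.077, ∠ ≈ 21.80°
|T| = 100 · 4.1231 · 1.4142 / (2.2361 · 1.077) ≈ 242.12
Gain = 20 log₁₀(242.12) ≈ 47.68 dB
∠T = (75.96° + 45.00°) − (63.43° + 21.80°) = 35.73°

At ω = 35 rad/s:
zero (1 + j35·1) = 1 + j35 → |·| ≈ 35.014, ∠ ≈ 88.36°
zero (1 + j35·0.25) = 1 + j8.75 → |·| ≈ 8.807, ∠ ≈ 83.48°
pole (1 + j35·0.5) = 1 + j17.5 → |·| ≈ 17.529, ∠ ≈ 86.73°
pole (1 + j35·0.1) = 1 + j3.5 → |·| ≈ 3.6401, ∠ ≈ 74.05°
|T| = 100 · 35.014 · 8.807 / (17.529 · 3.6401) ≈ 483.28
Gain = 20 log₁₀(483.28) ≈ 53.68 dB
∠T = (88.36° + 83.48°) − (86.73° + 74.05°) = 11.06°

ω = 4: 47.7 dB, 35.7°; ω = 35: 53.7 dB, 11.1°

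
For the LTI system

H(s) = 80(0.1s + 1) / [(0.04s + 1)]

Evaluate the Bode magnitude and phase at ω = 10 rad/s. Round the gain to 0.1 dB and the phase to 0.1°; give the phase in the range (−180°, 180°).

At ω = 10 rad/s:
zero (1 + j10·0.1) = 1 + j1 → |·| ≈ 1.4142, ∠ ≈ 45.00°
pole (1 + j10·0.04) = 1 + j0.4 → |·| ≈ 1.077, ∠ ≈ 21.80°
|H| = 80 · 1.4142 / (1.077) ≈ 105.05
Gain = 20 log₁₀(105.05) ≈ 40.43 dB
∠H = (45.00°) − (21.80°) = 23.20°

40.4 dB, 23.2°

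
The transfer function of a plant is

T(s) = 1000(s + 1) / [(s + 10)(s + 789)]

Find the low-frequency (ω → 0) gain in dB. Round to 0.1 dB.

-17.9 dB

T(0) = 1000·1 / (10·789) ≈ 0.12674
20 log₁₀(0.12674) ≈ -17.94 dB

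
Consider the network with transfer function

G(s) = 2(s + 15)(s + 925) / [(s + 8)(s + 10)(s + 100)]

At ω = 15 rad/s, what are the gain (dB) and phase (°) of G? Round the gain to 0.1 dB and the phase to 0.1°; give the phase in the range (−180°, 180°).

2.1 dB, -80.8°

At s = jω = j15:
zero (s+15): 15 + j15 → |·| = √(15²+15²) = √450 ≈ 21.213, ∠ = arctan(15/15) ≈ 45.00°
zero (s+925): 925 + j15 → |·| = √(925²+15²) = √855850 ≈ 925.12, ∠ = arctan(15/925) ≈ 0.93°
pole (s+8): 8 + j15 → |·| = √(8²+15²) = √289 ≈ 17, ∠ = arctan(15/8) ≈ 61.93°
pole (s+10): 10 + j15 → |·| = √(10²+15²) = √325 ≈ 18.028, ∠ = arctan(15/10) ≈ 56.31°
pole (s+100): 100 + j15 → |·| = √(100²+15²) = √10225 ≈ 101.12, ∠ = arctan(15/100) ≈ 8.53°
|G| = 2 · 19625 / 30991 ≈ 1.2665
Gain = 20 log₁₀(1.2665) ≈ 2.05 dB
∠G = 45.93° − 126.77° = -80.84°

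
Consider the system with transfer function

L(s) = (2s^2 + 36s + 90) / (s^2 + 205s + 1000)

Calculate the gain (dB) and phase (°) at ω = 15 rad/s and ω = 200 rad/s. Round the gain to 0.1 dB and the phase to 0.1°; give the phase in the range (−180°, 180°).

ω = 15: -13.8 dB, 47.8°; ω = 200: 3.0 dB, 41.3°

Substitute s = j15:
Numerator: 2(j15)^2 + 36(j15) + 90 = -360 + j540
Denominator: (j15)^2 + 205(j15) + 1000 = 775 + j3075
|N| = √(360² + 540²) ≈ 649, ∠N ≈ 123.69°
|D| = √(775² + 3075²) ≈ 3171.2, ∠D ≈ 75.85°
|L| = 649 / 3171.2 ≈ 0.20465
Gain = 20 log₁₀(0.20465) ≈ -13.78 dB
∠L = 123.69° − 75.85° = 47.84°

Substitute s = j200:
Numerator: 2(j200)^2 + 36(j200) + 90 = -79910 + j7200
Denominator: (j200)^2 + 205(j200) + 1000 = -39000 + j41000
|N| = √(79910² + 7200²) ≈ 80234, ∠N ≈ 174.85°
|D| = √(39000² + 41000²) ≈ 56586, ∠D ≈ 133.57°
|L| = 80234 / 56586 ≈ 1.4179
Gain = 20 log₁₀(1.4179) ≈ 3.03 dB
∠L = 174.85° − 133.57° = 41.28°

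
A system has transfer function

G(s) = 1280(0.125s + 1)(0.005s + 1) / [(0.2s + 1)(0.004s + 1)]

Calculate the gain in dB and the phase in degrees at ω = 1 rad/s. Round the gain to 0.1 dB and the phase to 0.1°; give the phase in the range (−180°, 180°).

62.0 dB, -4.1°

At ω = 1 rad/s:
zero (1 + j1·0.125) = 1 + j0.125 → |·| ≈ 1.0078, ∠ ≈ 7.13°
zero (1 + j1·0.005) = 1 + j0.005 → |·| ≈ 1, ∠ ≈ 0.29°
pole (1 + j1·0.2) = 1 + j0.2 → |·| ≈ 1.0198, ∠ ≈ 11.31°
pole (1 + j1·0.004) = 1 + j0.004 → |·| ≈ 1, ∠ ≈ 0.23°
|G| = 1280 · 1.0078 · 1 / (1.0198 · 1) ≈ 1264.9
Gain = 20 log₁₀(1264.9) ≈ 62.04 dB
∠G = (7.13° + 0.29°) − (11.31° + 0.23°) = -4.12°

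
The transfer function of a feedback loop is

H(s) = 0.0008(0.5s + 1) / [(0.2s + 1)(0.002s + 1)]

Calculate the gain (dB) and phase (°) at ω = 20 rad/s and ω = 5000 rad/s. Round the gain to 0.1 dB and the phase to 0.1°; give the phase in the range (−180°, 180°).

At ω = 20 rad/s:
zero (1 + j20·0.5) = 1 + j10 → |·| ≈ 10.05, ∠ ≈ 84.29°
pole (1 + j20·0.2) = 1 + j4 → |·| ≈ 4.1231, ∠ ≈ 75.96°
pole (1 + j20·0.002) = 1 + j0.04 → |·| ≈ 1.0008, ∠ ≈ 2.29°
|H| = 0.0008 · 10.05 / (4.1231 · 1.0008) ≈ 0.0019484
Gain = 20 log₁₀(0.0019484) ≈ -54.21 dB
∠H = (84.29°) − (75.96° + 2.29°) = 6.04°

At ω = 5000 rad/s:
zero (1 + j5000·0.5) = 1 + j2500 → |·| ≈ 2500, ∠ ≈ 89.98°
pole (1 + j5000·0.2) = 1 + j1000 → |·| ≈ 1000, ∠ ≈ 89.94°
pole (1 + j5000·0.002) = 1 + j10 → |·| ≈ 10.05, ∠ ≈ 84.29°
|H| = 0.0008 · 2500 / (1000 · 10.05) ≈ 0.000199
Gain = 20 log₁₀(0.000199) ≈ -74.02 dB
∠H = (89.98°) − (89.94° + 84.29°) = -84.25°

ω = 20: -54.2 dB, 6.0°; ω = 5000: -74.0 dB, -84.3°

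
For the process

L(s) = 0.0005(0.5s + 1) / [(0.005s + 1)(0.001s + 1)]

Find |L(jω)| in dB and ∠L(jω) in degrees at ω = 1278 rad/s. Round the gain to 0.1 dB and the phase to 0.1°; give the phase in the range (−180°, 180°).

-30.3 dB, -43.2°

At ω = 1278 rad/s:
zero (1 + j1278·0.5) = 1 + j639 → |·| ≈ 639, ∠ ≈ 89.91°
pole (1 + j1278·0.005) = 1 + j6.39 → |·| ≈ 6.4678, ∠ ≈ 81.11°
pole (1 + j1278·0.001) = 1 + j1.278 → |·| ≈ 1.6227, ∠ ≈ 51.96°
|L| = 0.0005 · 639 / (6.4678 · 1.6227) ≈ 0.030442
Gain = 20 log₁₀(0.030442) ≈ -30.33 dB
∠L = (89.91°) − (81.11° + 51.96°) = -43.16°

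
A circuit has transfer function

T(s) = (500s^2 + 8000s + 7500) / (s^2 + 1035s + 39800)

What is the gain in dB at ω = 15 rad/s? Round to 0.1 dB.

11.5 dB

Substitute s = j15:
Numerator: 500(j15)^2 + 8000(j15) + 7500 = -105000 + j120000
Denominator: (j15)^2 + 1035(j15) + 39800 = 39575 + j15525
|N| = √(105000² + 120000²) ≈ 1.5945e+05, ∠N ≈ 131.19°
|D| = √(39575² + 15525²) ≈ 42511, ∠D ≈ 21.42°
|T| = 1.5945e+05 / 42511 ≈ 3.7508
Gain = 20 log₁₀(3.7508) ≈ 11.48 dB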